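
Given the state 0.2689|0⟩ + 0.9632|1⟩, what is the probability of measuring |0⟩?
0.07231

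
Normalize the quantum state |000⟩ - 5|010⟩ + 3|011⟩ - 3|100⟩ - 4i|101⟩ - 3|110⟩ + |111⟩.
0.1195|000⟩ - 0.5976|010⟩ + 0.3586|011⟩ - 0.3586|100⟩ - 0.4781i|101⟩ - 0.3586|110⟩ + 0.1195|111⟩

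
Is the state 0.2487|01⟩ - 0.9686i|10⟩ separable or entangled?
Entangled

Writing the state as a|00⟩ + b|01⟩ + c|10⟩ + d|11⟩, it is a product state iff ad − bc = 0.
Here (a, b, c, d) = (0, 0.2487, -0.9686i, 0): ad − bc = (0)(0) − (0.2487)(-0.9686i) = 0.2409i ≠ 0, so the state is entangled.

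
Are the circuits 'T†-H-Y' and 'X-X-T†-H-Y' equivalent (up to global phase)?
Yes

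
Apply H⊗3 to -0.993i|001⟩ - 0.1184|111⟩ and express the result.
(-0.04186 - 0.3511i)|000⟩ + (0.04186 + 0.3511i)|001⟩ + (0.04186 - 0.3511i)|010⟩ + (-0.04186 + 0.3511i)|011⟩ + (0.04186 - 0.3511i)|100⟩ + (-0.04186 + 0.3511i)|101⟩ + (-0.04186 - 0.3511i)|110⟩ + (0.04186 + 0.3511i)|111⟩

H⊗3 gives amp(|y⟩) = (1/2√2) Σ_x (−1)^(x·y) amp(|x⟩), where x·y is the number of positions in which both x and y have a 1.
|000⟩: (-0.993i - 0.1184)/(2√2) = (-0.04186 - 0.3511i)
|001⟩: (0.993i + 0.1184)/(2√2) = (0.04186 + 0.3511i)
|010⟩: (-0.993i + 0.1184)/(2√2) = (0.04186 - 0.3511i)
|011⟩: (0.993i - 0.1184)/(2√2) = (-0.04186 + 0.3511i)
|100⟩: (-0.993i + 0.1184)/(2√2) = (0.04186 - 0.3511i)
|101⟩: (0.993i - 0.1184)/(2√2) = (-0.04186 + 0.3511i)
|110⟩: (-0.993i - 0.1184)/(2√2) = (-0.04186 - 0.3511i)
|111⟩: (0.993i + 0.1184)/(2√2) = (0.04186 + 0.3511i)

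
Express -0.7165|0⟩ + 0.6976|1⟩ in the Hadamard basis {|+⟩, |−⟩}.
-0.01336|+⟩ - 0.9999|−⟩

With |ψ⟩ = α|0⟩ + β|1⟩, the Hadamard-basis coefficients are ⟨+|ψ⟩ = (α + β)/√2 and ⟨−|ψ⟩ = (α − β)/√2.
Here α = -0.7165, β = 0.6976: (α + β)/√2 = -0.01336, (α − β)/√2 = -0.9999.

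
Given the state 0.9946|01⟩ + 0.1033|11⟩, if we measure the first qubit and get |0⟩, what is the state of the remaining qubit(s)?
|1⟩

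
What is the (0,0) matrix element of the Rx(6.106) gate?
-0.9961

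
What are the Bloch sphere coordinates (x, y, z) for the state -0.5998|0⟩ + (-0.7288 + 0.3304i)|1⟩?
(0.8743, -0.3963, -0.2806)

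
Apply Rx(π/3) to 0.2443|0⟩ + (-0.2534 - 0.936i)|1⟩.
(-0.2564 + 0.1267i)|0⟩ + (-0.2195 - 0.9327i)|1⟩

Rx(π/3) = [[cos(θ/2), −i·sin(θ/2)], [−i·sin(θ/2), cos(θ/2)]]; θ = π/3, cos(θ/2) ≈ 0.866025, sin(θ/2) ≈ 0.5.
With a = amp(|0⟩) = 0.2443 and b = amp(|1⟩) = (-0.2534 - 0.936i):
new amp(|0⟩) = (0.866025)·a + (-0.5i)·b = (-0.2564 + 0.1267i)
new amp(|1⟩) = (-0.5i)·a + (0.866025)·b = (-0.2195 - 0.9327i)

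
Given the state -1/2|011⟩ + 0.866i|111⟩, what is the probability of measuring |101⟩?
0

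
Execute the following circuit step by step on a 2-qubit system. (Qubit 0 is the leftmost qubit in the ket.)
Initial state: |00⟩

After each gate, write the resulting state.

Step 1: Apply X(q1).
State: |01⟩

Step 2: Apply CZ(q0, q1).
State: |01⟩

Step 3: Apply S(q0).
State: |01⟩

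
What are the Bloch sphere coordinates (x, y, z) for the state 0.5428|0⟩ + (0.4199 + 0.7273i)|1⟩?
(0.4558, 0.7896, -0.4106)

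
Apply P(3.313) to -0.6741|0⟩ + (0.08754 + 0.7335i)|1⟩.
-0.6741|0⟩ + (0.03886 - 0.7377i)|1⟩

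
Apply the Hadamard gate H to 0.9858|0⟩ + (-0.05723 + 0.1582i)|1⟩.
(0.6566 + 0.1119i)|0⟩ + (0.7375 - 0.1119i)|1⟩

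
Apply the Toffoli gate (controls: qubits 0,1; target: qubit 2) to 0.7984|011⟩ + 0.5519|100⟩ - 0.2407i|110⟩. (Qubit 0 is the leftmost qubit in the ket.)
0.7984|011⟩ + 0.5519|100⟩ - 0.2407i|111⟩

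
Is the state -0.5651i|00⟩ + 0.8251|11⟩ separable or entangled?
Entangled

Writing the state as a|00⟩ + b|01⟩ + c|10⟩ + d|11⟩, it is a product state iff ad − bc = 0.
Here (a, b, c, d) = (-0.5651i, 0, 0, 0.8251): ad − bc = (-0.5651i)(0.8251) − (0)(0) = -0.4663i ≠ 0, so the state is entangled.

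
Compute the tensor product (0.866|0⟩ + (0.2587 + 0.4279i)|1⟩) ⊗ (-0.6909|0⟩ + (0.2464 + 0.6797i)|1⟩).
-0.5983|00⟩ + (0.2134 + 0.5886i)|01⟩ + (-0.1787 - 0.2956i)|10⟩ + (-0.2271 + 0.2813i)|11⟩

amp(|b₁b₂…⟩) = product of the factor amplitudes for bits b₁, b₂, …; only kets whose every factor amplitude is nonzero survive.
|00⟩: (0.866)(-0.6909) = -0.5983
|01⟩: (0.866)(0.2464 + 0.6797i) = (0.2134 + 0.5886i)
|10⟩: (0.2587 + 0.4279i)(-0.6909) = (-0.1787 - 0.2956i)
|11⟩: (0.2587 + 0.4279i)(0.2464 + 0.6797i) = (-0.2271 + 0.2813i)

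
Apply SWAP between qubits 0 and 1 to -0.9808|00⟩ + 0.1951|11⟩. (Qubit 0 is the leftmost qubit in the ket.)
-0.9808|00⟩ + 0.1951|11⟩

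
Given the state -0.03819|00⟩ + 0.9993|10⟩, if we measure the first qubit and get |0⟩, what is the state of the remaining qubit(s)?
-|0⟩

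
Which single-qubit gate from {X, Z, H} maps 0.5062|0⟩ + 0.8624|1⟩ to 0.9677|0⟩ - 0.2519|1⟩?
H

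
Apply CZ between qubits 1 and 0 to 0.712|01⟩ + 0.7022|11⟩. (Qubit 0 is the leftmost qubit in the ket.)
0.712|01⟩ - 0.7022|11⟩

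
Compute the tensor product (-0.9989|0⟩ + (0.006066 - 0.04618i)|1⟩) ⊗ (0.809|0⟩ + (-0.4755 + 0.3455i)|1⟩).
-0.8081|00⟩ + (0.475 - 0.3451i)|01⟩ + (0.004907 - 0.03736i)|10⟩ + (0.01307 + 0.02405i)|11⟩

amp(|b₁b₂…⟩) = product of the factor amplitudes for bits b₁, b₂, …; only kets whose every factor amplitude is nonzero survive.
|00⟩: (-0.9989)(0.809) = -0.8081
|01⟩: (-0.9989)(-0.4755 + 0.3455i) = (0.475 - 0.3451i)
|10⟩: (0.006066 - 0.04618i)(0.809) = (0.004907 - 0.03736i)
|11⟩: (0.006066 - 0.04618i)(-0.4755 + 0.3455i) = (0.01307 + 0.02405i)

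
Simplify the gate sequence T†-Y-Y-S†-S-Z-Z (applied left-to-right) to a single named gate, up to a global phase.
T†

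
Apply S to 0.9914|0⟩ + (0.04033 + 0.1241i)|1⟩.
0.9914|0⟩ + (-0.1241 + 0.04033i)|1⟩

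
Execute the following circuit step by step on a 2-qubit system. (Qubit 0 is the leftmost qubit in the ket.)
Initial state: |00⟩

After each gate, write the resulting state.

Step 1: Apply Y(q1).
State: i|01⟩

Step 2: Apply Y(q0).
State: -|11⟩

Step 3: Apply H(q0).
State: -1/√2|01⟩ + 1/√2|11⟩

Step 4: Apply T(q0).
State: -1/√2|01⟩ + (1/2 + (1/2)i)|11⟩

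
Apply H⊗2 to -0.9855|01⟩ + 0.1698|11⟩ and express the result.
-0.4079|00⟩ + 0.4079|01⟩ - 0.5777|10⟩ + 0.5777|11⟩

H⊗2 gives amp(|y⟩) = (1/2) Σ_x (−1)^(x·y) amp(|x⟩), where x·y is the number of positions in which both x and y have a 1.
|00⟩: (-0.9855 + 0.1698)/2 = -0.4079
|01⟩: (0.9855 - 0.1698)/2 = 0.4079
|10⟩: (-0.9855 - 0.1698)/2 = -0.5777
|11⟩: (0.9855 + 0.1698)/2 = 0.5777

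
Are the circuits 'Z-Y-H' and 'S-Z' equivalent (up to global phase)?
No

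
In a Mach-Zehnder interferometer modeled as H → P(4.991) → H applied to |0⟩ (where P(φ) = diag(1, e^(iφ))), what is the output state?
(0.6375 - 0.4807i)|0⟩ + (0.3625 + 0.4807i)|1⟩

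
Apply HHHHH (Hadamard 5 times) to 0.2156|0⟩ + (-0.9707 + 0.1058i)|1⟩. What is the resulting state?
(-0.5339 + 0.07481i)|0⟩ + (0.8388 - 0.07481i)|1⟩

H² = I, so H^5 = H: a single Hadamard. With (a, b) = (0.2156, (-0.9707 + 0.1058i)), H gives ((a + b)/√2, (a − b)/√2) = ((-0.5339 + 0.07481i), (0.8388 - 0.07481i)).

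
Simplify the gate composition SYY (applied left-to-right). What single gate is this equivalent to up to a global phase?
S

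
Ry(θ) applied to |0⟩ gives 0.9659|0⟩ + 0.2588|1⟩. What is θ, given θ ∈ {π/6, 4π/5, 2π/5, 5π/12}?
π/6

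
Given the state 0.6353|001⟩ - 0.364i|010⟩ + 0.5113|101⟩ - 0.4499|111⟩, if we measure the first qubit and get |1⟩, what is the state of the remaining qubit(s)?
0.7507|01⟩ - 0.6606|11⟩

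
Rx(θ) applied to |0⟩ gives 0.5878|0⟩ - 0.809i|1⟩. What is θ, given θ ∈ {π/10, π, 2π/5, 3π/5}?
3π/5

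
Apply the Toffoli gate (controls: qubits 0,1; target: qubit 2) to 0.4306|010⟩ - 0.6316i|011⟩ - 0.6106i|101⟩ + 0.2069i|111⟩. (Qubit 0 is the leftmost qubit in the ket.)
0.4306|010⟩ - 0.6316i|011⟩ - 0.6106i|101⟩ + 0.2069i|110⟩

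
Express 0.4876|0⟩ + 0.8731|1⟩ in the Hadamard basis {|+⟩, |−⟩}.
0.9622|+⟩ - 0.2726|−⟩

With |ψ⟩ = α|0⟩ + β|1⟩, the Hadamard-basis coefficients are ⟨+|ψ⟩ = (α + β)/√2 and ⟨−|ψ⟩ = (α − β)/√2.
Here α = 0.4876, β = 0.8731: (α + β)/√2 = 0.9622, (α − β)/√2 = -0.2726.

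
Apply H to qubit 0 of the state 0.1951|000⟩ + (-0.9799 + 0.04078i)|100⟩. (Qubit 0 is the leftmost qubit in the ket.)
(-0.5549 + 0.02884i)|000⟩ + (0.8309 - 0.02884i)|100⟩

H on qubit 0 mixes each pair of kets that differ only in qubit 0: amplitudes (a, b) of (|…0…⟩, |…1…⟩) become ((a + b)/√2, (a − b)/√2). Kets absent from the input have amplitude 0.
(|000⟩, |100⟩): (a, b) = (0.1951, (-0.9799 + 0.04078i)) → ((-0.5549 + 0.02884i), (0.8309 - 0.02884i))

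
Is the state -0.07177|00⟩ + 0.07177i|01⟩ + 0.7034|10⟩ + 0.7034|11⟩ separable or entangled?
Entangled

Writing the state as a|00⟩ + b|01⟩ + c|10⟩ + d|11⟩, it is a product state iff ad − bc = 0.
Here (a, b, c, d) = (-0.07177, 0.07177i, 0.7034, 0.7034): ad − bc = (-0.07177)(0.7034) − (0.07177i)(0.7034) = (-0.05048 - 0.05048i) ≠ 0, so the state is entangled.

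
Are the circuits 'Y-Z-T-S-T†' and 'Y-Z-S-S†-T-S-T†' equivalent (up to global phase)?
Yes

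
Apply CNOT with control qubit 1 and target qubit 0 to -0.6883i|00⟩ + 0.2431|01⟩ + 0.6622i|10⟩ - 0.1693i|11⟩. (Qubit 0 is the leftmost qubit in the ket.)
-0.6883i|00⟩ - 0.1693i|01⟩ + 0.6622i|10⟩ + 0.2431|11⟩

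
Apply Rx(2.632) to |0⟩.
0.252|0⟩ - 0.9677i|1⟩

Rx(2.632) = [[cos(θ/2), −i·sin(θ/2)], [−i·sin(θ/2), cos(θ/2)]]; θ = 2.632, cos(θ/2) ≈ 0.252048, sin(θ/2) ≈ 0.967715.
With a = amp(|0⟩) = 1 and b = amp(|1⟩) = 0:
new amp(|0⟩) = (0.252048)·a + (-0.967715i)·b = 0.252
new amp(|1⟩) = (-0.967715i)·a + (0.252048)·b = -0.9677i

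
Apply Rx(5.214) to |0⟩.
-0.8605|0⟩ - 0.5095i|1⟩

Rx(5.214) = [[cos(θ/2), −i·sin(θ/2)], [−i·sin(θ/2), cos(θ/2)]]; θ = 5.214, cos(θ/2) ≈ -0.860476, sin(θ/2) ≈ 0.509491.
With a = amp(|0⟩) = 1 and b = amp(|1⟩) = 0:
new amp(|0⟩) = (-0.860476)·a + (-0.509491i)·b = -0.8605
new amp(|1⟩) = (-0.509491i)·a + (-0.860476)·b = -0.5095i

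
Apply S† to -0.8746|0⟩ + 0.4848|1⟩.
-0.8746|0⟩ - 0.4848i|1⟩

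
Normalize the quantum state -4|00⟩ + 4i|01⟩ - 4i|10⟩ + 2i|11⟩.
-0.5547|00⟩ + 0.5547i|01⟩ - 0.5547i|10⟩ + 0.2774i|11⟩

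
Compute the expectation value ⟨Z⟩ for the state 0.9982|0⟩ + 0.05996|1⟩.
0.9928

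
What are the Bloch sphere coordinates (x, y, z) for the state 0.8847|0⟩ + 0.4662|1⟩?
(0.8249, 0, 0.5654)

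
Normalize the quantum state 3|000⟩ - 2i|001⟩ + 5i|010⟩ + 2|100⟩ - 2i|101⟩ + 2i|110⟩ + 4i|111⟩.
0.3693|000⟩ - 0.2462i|001⟩ + 0.6155i|010⟩ + 0.2462|100⟩ - 0.2462i|101⟩ + 0.2462i|110⟩ + 0.4924i|111⟩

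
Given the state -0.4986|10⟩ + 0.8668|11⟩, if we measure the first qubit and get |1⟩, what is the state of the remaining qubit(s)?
-0.4986|0⟩ + 0.8668|1⟩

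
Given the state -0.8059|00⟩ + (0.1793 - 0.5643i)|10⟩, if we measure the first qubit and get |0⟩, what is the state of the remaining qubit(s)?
-|0⟩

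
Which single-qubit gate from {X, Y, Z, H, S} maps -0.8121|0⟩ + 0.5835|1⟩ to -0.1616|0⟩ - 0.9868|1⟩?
H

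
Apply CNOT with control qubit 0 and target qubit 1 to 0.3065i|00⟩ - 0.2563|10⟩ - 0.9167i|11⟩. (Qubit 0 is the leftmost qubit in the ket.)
0.3065i|00⟩ - 0.9167i|10⟩ - 0.2563|11⟩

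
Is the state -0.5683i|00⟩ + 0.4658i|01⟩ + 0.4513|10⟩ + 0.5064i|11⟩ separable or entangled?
Entangled

Writing the state as a|00⟩ + b|01⟩ + c|10⟩ + d|11⟩, it is a product state iff ad − bc = 0.
Here (a, b, c, d) = (-0.5683i, 0.4658i, 0.4513, 0.5064i): ad − bc = (-0.5683i)(0.5064i) − (0.4658i)(0.4513) = (0.2878 - 0.2102i) ≠ 0, so the state is entangled.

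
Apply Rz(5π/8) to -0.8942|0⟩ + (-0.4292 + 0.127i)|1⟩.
(-0.4968 + 0.7435i)|0⟩ + (-0.344 - 0.2863i)|1⟩

Rz(5π/8) = [[e^(−iθ/2), 0], [0, e^(iθ/2)]] with e^(±iθ/2) = cos(θ/2) ± i·sin(θ/2); θ = 5π/8, cos(θ/2) ≈ 0.55557, sin(θ/2) ≈ 0.83147.
With a = amp(|0⟩) = -0.8942 and b = amp(|1⟩) = (-0.4292 + 0.127i):
new amp(|0⟩) = (0.55557 - 0.83147i)·a = (-0.4968 + 0.7435i)
new amp(|1⟩) = (0.55557 + 0.83147i)·b = (-0.344 - 0.2863i)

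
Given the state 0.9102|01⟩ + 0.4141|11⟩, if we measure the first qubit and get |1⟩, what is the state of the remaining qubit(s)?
|1⟩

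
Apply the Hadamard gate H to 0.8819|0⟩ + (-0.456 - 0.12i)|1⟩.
(0.3012 - 0.08485i)|0⟩ + (0.946 + 0.08485i)|1⟩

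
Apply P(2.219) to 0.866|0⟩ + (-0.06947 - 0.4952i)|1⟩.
0.866|0⟩ + (0.4367 + 0.2436i)|1⟩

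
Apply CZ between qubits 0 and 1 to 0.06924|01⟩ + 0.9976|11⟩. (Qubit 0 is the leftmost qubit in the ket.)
0.06924|01⟩ - 0.9976|11⟩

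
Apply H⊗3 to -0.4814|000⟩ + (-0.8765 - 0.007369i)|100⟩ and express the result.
(-0.4801 - 0.002605i)|000⟩ + (-0.4801 - 0.002605i)|001⟩ + (-0.4801 - 0.002605i)|010⟩ + (-0.4801 - 0.002605i)|011⟩ + (0.1397 + 0.002605i)|100⟩ + (0.1397 + 0.002605i)|101⟩ + (0.1397 + 0.002605i)|110⟩ + (0.1397 + 0.002605i)|111⟩

H⊗3 gives amp(|y⟩) = (1/2√2) Σ_x (−1)^(x·y) amp(|x⟩), where x·y is the number of positions in which both x and y have a 1.
|000⟩: (-0.4814 + (-0.8765 - 0.007369i))/(2√2) = (-0.4801 - 0.002605i)
|001⟩: (-0.4814 + (-0.8765 - 0.007369i))/(2√2) = (-0.4801 - 0.002605i)
|010⟩: (-0.4814 + (-0.8765 - 0.007369i))/(2√2) = (-0.4801 - 0.002605i)
|011⟩: (-0.4814 + (-0.8765 - 0.007369i))/(2√2) = (-0.4801 - 0.002605i)
|100⟩: (-0.4814 - (-0.8765 - 0.007369i))/(2√2) = (0.1397 + 0.002605i)
|101⟩: (-0.4814 - (-0.8765 - 0.007369i))/(2√2) = (0.1397 + 0.002605i)
|110⟩: (-0.4814 - (-0.8765 - 0.007369i))/(2√2) = (0.1397 + 0.002605i)
|111⟩: (-0.4814 - (-0.8765 - 0.007369i))/(2√2) = (0.1397 + 0.002605i)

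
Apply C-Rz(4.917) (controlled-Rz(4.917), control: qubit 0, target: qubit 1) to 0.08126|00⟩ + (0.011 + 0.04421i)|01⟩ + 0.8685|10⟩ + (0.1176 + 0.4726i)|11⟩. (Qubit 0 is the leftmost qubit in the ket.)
0.08126|00⟩ + (0.011 + 0.04421i)|01⟩ + (-0.6736 - 0.5482i)|10⟩ + (-0.3895 - 0.2923i)|11⟩

C-Rz(4.917) leaves the control-|0⟩ kets |00⟩, |01⟩ unchanged and applies Rz(4.917) to qubit 1 on the control-|1⟩ pair (|10⟩, |11⟩).
Rz(4.917) = [[e^(−iθ/2), 0], [0, e^(iθ/2)]] with e^(±iθ/2) = cos(θ/2) ± i·sin(θ/2); θ = 4.917, cos(θ/2) ≈ -0.775624, sin(θ/2) ≈ 0.631195.
With a = amp(|10⟩) = 0.8685 and b = amp(|11⟩) = (0.1176 + 0.4726i):
new amp(|10⟩) = (-0.775624 - 0.631195i)·a = (-0.6736 - 0.5482i)
new amp(|11⟩) = (-0.775624 + 0.631195i)·b = (-0.3895 - 0.2923i)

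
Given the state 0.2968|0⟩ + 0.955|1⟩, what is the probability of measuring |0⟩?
0.08809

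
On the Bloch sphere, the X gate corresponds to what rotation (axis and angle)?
Rotation by π around the x-axis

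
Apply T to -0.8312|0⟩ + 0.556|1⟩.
-0.8312|0⟩ + (0.3932 + 0.3932i)|1⟩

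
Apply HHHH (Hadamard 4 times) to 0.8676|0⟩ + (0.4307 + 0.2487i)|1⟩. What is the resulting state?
0.8676|0⟩ + (0.4307 + 0.2487i)|1⟩

H² = I, so an even number of Hadamards cancels: H^4 = I and the state is unchanged.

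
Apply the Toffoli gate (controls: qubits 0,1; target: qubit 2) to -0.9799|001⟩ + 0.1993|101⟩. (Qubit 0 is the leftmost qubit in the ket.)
-0.9799|001⟩ + 0.1993|101⟩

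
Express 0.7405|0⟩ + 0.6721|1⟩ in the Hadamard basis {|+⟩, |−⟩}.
0.9989|+⟩ + 0.04837|−⟩

With |ψ⟩ = α|0⟩ + β|1⟩, the Hadamard-basis coefficients are ⟨+|ψ⟩ = (α + β)/√2 and ⟨−|ψ⟩ = (α − β)/√2.
Here α = 0.7405, β = 0.6721: (α + β)/√2 = 0.9989, (α − β)/√2 = 0.04837.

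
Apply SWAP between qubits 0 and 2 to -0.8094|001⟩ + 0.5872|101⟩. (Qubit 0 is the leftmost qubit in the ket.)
-0.8094|100⟩ + 0.5872|101⟩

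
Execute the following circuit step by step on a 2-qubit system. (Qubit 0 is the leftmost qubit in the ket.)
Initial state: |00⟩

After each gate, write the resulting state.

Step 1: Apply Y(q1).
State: i|01⟩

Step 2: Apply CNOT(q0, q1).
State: i|01⟩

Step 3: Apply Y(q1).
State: |00⟩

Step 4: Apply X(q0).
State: |10⟩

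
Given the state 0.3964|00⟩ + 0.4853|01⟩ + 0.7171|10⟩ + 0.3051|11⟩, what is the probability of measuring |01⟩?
0.2355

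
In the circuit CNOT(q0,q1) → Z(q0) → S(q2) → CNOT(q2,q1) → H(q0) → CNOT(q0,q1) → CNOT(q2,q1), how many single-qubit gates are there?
3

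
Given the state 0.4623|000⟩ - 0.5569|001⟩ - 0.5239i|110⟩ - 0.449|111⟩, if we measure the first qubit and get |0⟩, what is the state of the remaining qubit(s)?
0.6387|00⟩ - 0.7694|01⟩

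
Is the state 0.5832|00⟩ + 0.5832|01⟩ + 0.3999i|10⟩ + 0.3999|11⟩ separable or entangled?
Entangled

Writing the state as a|00⟩ + b|01⟩ + c|10⟩ + d|11⟩, it is a product state iff ad − bc = 0.
Here (a, b, c, d) = (0.5832, 0.5832, 0.3999i, 0.3999): ad − bc = (0.5832)(0.3999) − (0.5832)(0.3999i) = (0.2332 - 0.2332i) ≠ 0, so the state is entangled.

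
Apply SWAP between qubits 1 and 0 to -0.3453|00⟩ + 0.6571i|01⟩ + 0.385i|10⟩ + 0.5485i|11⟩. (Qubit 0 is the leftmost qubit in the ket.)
-0.3453|00⟩ + 0.385i|01⟩ + 0.6571i|10⟩ + 0.5485i|11⟩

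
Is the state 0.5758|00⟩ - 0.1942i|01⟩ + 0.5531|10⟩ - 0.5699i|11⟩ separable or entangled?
Entangled

Writing the state as a|00⟩ + b|01⟩ + c|10⟩ + d|11⟩, it is a product state iff ad − bc = 0.
Here (a, b, c, d) = (0.5758, -0.1942i, 0.5531, -0.5699i): ad − bc = (0.5758)(-0.5699i) − (-0.1942i)(0.5531) = -0.2207i ≠ 0, so the state is entangled.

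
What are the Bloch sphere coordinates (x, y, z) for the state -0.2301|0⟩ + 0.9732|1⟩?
(-0.4479, 0, -0.8942)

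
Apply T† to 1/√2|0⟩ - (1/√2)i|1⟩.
1/√2|0⟩ + (-1/2 - (1/2)i)|1⟩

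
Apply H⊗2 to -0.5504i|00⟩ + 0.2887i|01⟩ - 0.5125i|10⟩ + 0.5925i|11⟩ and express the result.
-0.09085i|00⟩ - 0.9721i|01⟩ - 0.1709i|10⟩ + 0.133i|11⟩

H⊗2 gives amp(|y⟩) = (1/2) Σ_x (−1)^(x·y) amp(|x⟩), where x·y is the number of positions in which both x and y have a 1.
|00⟩: (-0.5504i + 0.2887i - 0.5125i + 0.5925i)/2 = -0.09085i
|01⟩: (-0.5504i - 0.2887i - 0.5125i - 0.5925i)/2 = -0.9721i
|10⟩: (-0.5504i + 0.2887i + 0.5125i - 0.5925i)/2 = -0.1709i
|11⟩: (-0.5504i - 0.2887i + 0.5125i + 0.5925i)/2 = 0.133i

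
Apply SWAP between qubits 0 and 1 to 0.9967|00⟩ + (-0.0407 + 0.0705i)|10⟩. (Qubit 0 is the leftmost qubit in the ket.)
0.9967|00⟩ + (-0.0407 + 0.0705i)|01⟩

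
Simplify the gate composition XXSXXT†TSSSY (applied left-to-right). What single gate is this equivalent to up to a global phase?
Y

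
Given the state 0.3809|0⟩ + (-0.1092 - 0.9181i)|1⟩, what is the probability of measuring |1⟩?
0.8548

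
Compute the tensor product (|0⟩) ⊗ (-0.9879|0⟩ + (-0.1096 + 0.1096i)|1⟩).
-0.9879|00⟩ + (-0.1096 + 0.1096i)|01⟩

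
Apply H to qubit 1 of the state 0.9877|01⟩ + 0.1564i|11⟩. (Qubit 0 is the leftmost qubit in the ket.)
0.6984|00⟩ - 0.6984|01⟩ + 0.1106i|10⟩ - 0.1106i|11⟩

H on qubit 1 mixes each pair of kets that differ only in qubit 1: amplitudes (a, b) of (|…0…⟩, |…1…⟩) become ((a + b)/√2, (a − b)/√2). Kets absent from the input have amplitude 0.
(|00⟩, |01⟩): (a, b) = (0, 0.9877) → (0.6984, -0.6984)
(|10⟩, |11⟩): (a, b) = (0, 0.1564i) → (0.1106i, -0.1106i)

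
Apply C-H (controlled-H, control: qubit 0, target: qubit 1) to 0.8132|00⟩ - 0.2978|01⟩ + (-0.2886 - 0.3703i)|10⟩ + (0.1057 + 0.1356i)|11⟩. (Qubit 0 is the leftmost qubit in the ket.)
0.8132|00⟩ - 0.2978|01⟩ + (-0.1293 - 0.166i)|10⟩ + (-0.2788 - 0.3577i)|11⟩

C-H leaves the control-|0⟩ kets |00⟩, |01⟩ unchanged and applies H to qubit 1 on the control-|1⟩ pair (|10⟩, |11⟩).
H = [[1/√2, 1/√2], [1/√2, -1/√2]].
With a = amp(|10⟩) = (-0.2886 - 0.3703i) and b = amp(|11⟩) = (0.1057 + 0.1356i):
new amp(|10⟩) = (1/√2)·a + (1/√2)·b = (-0.1293 - 0.166i)
new amp(|11⟩) = (1/√2)·a + (-1/√2)·b = (-0.2788 - 0.3577i)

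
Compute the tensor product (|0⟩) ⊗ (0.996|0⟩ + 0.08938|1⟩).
0.996|00⟩ + 0.08938|01⟩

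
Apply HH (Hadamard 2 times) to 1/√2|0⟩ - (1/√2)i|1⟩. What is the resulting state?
1/√2|0⟩ - (1/√2)i|1⟩

H² = I, so an even number of Hadamards cancels: H^2 = I and the state is unchanged.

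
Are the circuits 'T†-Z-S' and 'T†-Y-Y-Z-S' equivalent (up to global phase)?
Yes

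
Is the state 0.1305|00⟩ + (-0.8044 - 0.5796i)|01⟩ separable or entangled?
Separable

Writing the state as a|00⟩ + b|01⟩ + c|10⟩ + d|11⟩, it is a product state iff ad − bc = 0.
Here (a, b, c, d) = (0.1305, (-0.8044 - 0.5796i), 0, 0): ad − bc = (0.1305)(0) − (-0.8044 - 0.5796i)(0) = 0, so the state is separable.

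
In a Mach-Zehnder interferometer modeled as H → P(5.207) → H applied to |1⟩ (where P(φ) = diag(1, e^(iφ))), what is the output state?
(0.2627 + 0.4401i)|0⟩ + (0.7373 - 0.4401i)|1⟩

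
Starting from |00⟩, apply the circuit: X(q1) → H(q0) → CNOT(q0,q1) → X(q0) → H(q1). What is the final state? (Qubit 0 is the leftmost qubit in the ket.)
1/2|00⟩ + 1/2|01⟩ + 1/2|10⟩ - 1/2|11⟩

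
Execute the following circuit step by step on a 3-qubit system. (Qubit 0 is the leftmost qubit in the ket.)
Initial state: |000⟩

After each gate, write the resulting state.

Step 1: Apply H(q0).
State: 1/√2|000⟩ + 1/√2|100⟩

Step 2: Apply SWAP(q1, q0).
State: 1/√2|000⟩ + 1/√2|010⟩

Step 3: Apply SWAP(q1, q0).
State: 1/√2|000⟩ + 1/√2|100⟩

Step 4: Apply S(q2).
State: 1/√2|000⟩ + 1/√2|100⟩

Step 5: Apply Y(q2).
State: (1/√2)i|001⟩ + (1/√2)i|101⟩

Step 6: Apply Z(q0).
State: (1/√2)i|001⟩ - (1/√2)i|101⟩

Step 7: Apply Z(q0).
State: (1/√2)i|001⟩ + (1/√2)i|101⟩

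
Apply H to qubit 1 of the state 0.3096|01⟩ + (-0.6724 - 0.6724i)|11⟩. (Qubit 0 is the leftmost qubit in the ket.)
0.2189|00⟩ - 0.2189|01⟩ + (-0.4755 - 0.4755i)|10⟩ + (0.4755 + 0.4755i)|11⟩

H on qubit 1 mixes each pair of kets that differ only in qubit 1: amplitudes (a, b) of (|…0…⟩, |…1…⟩) become ((a + b)/√2, (a − b)/√2). Kets absent from the input have amplitude 0.
(|00⟩, |01⟩): (a, b) = (0, 0.3096) → (0.2189, -0.2189)
(|10⟩, |11⟩): (a, b) = (0, (-0.6724 - 0.6724i)) → ((-0.4755 - 0.4755i), (0.4755 + 0.4755i))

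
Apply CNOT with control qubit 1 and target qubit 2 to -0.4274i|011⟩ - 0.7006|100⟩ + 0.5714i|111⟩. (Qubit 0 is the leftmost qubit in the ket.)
-0.4274i|010⟩ - 0.7006|100⟩ + 0.5714i|110⟩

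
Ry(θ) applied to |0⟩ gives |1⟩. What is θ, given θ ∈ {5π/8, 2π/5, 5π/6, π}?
π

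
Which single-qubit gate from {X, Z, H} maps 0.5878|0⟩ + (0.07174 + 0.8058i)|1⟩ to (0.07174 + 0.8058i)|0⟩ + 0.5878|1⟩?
X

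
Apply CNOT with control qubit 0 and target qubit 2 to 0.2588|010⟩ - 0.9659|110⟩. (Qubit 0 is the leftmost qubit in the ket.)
0.2588|010⟩ - 0.9659|111⟩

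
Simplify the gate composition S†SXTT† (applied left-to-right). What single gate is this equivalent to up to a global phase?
X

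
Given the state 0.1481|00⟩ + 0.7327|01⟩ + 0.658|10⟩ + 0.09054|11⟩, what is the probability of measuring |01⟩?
0.5368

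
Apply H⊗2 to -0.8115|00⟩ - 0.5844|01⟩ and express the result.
-0.698|00⟩ - 0.1136|01⟩ - 0.698|10⟩ - 0.1136|11⟩

H⊗2 gives amp(|y⟩) = (1/2) Σ_x (−1)^(x·y) amp(|x⟩), where x·y is the number of positions in which both x and y have a 1.
|00⟩: (-0.8115 - 0.5844)/2 = -0.698
|01⟩: (-0.8115 + 0.5844)/2 = -0.1136
|10⟩: (-0.8115 - 0.5844)/2 = -0.698
|11⟩: (-0.8115 + 0.5844)/2 = -0.1136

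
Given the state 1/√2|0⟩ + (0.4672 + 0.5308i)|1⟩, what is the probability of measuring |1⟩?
0.5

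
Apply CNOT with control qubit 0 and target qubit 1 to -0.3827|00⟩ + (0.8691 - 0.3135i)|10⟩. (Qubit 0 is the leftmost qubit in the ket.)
-0.3827|00⟩ + (0.8691 - 0.3135i)|11⟩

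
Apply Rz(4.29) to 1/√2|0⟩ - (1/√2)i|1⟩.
(-0.3841 - 0.5937i)|0⟩ + (0.5937 + 0.3841i)|1⟩

Rz(4.29) = [[e^(−iθ/2), 0], [0, e^(iθ/2)]] with e^(±iθ/2) = cos(θ/2) ± i·sin(θ/2); θ = 4.29, cos(θ/2) ≈ -0.543166, sin(θ/2) ≈ 0.839625.
With a = amp(|0⟩) = 1/√2 and b = amp(|1⟩) = -(1/√2)i:
new amp(|0⟩) = (-0.543166 - 0.839625i)·a = (-0.3841 - 0.5937i)
new amp(|1⟩) = (-0.543166 + 0.839625i)·b = (0.5937 + 0.3841i)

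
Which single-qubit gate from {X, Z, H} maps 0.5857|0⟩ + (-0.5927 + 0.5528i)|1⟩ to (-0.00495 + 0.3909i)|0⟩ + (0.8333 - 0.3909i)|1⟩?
H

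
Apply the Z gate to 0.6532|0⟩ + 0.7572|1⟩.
0.6532|0⟩ - 0.7572|1⟩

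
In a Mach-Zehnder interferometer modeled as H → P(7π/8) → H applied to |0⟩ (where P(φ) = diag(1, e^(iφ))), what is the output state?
(0.03806 + 0.1913i)|0⟩ + (0.9619 - 0.1913i)|1⟩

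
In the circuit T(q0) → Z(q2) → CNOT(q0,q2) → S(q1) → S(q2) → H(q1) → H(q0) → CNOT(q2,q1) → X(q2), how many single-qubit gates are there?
7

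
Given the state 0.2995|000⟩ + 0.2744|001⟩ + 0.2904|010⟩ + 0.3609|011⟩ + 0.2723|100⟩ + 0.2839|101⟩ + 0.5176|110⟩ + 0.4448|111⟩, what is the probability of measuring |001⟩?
0.0753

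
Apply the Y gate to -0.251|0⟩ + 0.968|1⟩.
-0.968i|0⟩ - 0.251i|1⟩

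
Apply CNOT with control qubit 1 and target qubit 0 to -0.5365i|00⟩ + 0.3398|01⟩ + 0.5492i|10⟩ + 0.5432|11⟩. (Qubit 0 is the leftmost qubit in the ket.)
-0.5365i|00⟩ + 0.5432|01⟩ + 0.5492i|10⟩ + 0.3398|11⟩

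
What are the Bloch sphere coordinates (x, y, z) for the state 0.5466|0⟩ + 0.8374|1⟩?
(0.9154, 0, -0.4025)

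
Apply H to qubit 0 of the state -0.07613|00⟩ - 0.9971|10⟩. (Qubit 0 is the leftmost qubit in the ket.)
-0.7589|00⟩ + 0.6512|10⟩

H on qubit 0 mixes each pair of kets that differ only in qubit 0: amplitudes (a, b) of (|…0…⟩, |…1…⟩) become ((a + b)/√2, (a − b)/√2). Kets absent from the input have amplitude 0.
(|00⟩, |10⟩): (a, b) = (-0.07613, -0.9971) → (-0.7589, 0.6512)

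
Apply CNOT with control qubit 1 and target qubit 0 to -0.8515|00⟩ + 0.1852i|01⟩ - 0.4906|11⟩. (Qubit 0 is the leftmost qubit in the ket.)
-0.8515|00⟩ - 0.4906|01⟩ + 0.1852i|11⟩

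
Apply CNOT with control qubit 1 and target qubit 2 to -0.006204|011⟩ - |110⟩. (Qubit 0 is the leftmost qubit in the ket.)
-0.006204|010⟩ - |111⟩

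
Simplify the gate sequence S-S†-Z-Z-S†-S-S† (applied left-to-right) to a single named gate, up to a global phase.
S†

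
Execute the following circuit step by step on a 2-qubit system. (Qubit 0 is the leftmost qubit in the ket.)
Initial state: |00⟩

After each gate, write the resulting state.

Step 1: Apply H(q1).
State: 1/√2|00⟩ + 1/√2|01⟩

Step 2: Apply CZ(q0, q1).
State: 1/√2|00⟩ + 1/√2|01⟩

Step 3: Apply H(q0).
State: 1/2|00⟩ + 1/2|01⟩ + 1/2|10⟩ + 1/2|11⟩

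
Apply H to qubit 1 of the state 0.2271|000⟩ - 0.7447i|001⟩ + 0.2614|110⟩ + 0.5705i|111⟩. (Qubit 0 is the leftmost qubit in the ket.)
0.1606|000⟩ - 0.5266i|001⟩ + 0.1606|010⟩ - 0.5266i|011⟩ + 0.1848|100⟩ + 0.4034i|101⟩ - 0.1848|110⟩ - 0.4034i|111⟩

H on qubit 1 mixes each pair of kets that differ only in qubit 1: amplitudes (a, b) of (|…0…⟩, |…1…⟩) become ((a + b)/√2, (a − b)/√2). Kets absent from the input have amplitude 0.
(|000⟩, |010⟩): (a, b) = (0.2271, 0) → (0.1606, 0.1606)
(|001⟩, |011⟩): (a, b) = (-0.7447i, 0) → (-0.5266i, -0.5266i)
(|100⟩, |110⟩): (a, b) = (0, 0.2614) → (0.1848, -0.1848)
(|101⟩, |111⟩): (a, b) = (0, 0.5705i) → (0.4034i, -0.4034i)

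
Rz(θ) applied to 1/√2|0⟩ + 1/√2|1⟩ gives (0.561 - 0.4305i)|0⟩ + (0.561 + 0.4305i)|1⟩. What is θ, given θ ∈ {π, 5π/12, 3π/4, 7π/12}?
5π/12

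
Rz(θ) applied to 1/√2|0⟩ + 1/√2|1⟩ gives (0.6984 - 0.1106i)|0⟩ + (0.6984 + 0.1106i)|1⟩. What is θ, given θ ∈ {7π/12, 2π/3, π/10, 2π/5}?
π/10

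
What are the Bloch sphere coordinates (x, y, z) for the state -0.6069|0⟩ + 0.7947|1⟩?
(-0.9646, 0, -0.2632)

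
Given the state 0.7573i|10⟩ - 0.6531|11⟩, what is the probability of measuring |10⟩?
0.5735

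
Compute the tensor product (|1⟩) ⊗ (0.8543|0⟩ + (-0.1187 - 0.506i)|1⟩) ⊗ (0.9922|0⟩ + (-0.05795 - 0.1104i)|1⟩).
0.8476|100⟩ + (-0.04951 - 0.09431i)|101⟩ + (-0.1178 - 0.5021i)|110⟩ + (-0.04898 + 0.04243i)|111⟩

amp(|b₁b₂…⟩) = product of the factor amplitudes for bits b₁, b₂, …; only kets whose every factor amplitude is nonzero survive.
|100⟩: (1)(0.8543)(0.9922) = 0.8476
|101⟩: (1)(0.8543)(-0.05795 - 0.1104i) = (-0.04951 - 0.09431i)
|110⟩: (1)(-0.1187 - 0.506i)(0.9922) = (-0.1178 - 0.5021i)
|111⟩: (1)(-0.1187 - 0.506i)(-0.05795 - 0.1104i) = (-0.04898 + 0.04243i)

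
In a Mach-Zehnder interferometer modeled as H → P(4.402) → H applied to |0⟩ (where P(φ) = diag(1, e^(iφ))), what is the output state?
(0.3473 - 0.4761i)|0⟩ + (0.6527 + 0.4761i)|1⟩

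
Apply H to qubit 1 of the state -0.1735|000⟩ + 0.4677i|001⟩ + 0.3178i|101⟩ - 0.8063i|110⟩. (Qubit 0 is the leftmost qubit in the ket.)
-0.1227|000⟩ + 0.3307i|001⟩ - 0.1227|010⟩ + 0.3307i|011⟩ - 0.5701i|100⟩ + 0.2247i|101⟩ + 0.5701i|110⟩ + 0.2247i|111⟩

H on qubit 1 mixes each pair of kets that differ only in qubit 1: amplitudes (a, b) of (|…0…⟩, |…1…⟩) become ((a + b)/√2, (a − b)/√2). Kets absent from the input have amplitude 0.
(|000⟩, |010⟩): (a, b) = (-0.1735, 0) → (-0.1227, -0.1227)
(|001⟩, |011⟩): (a, b) = (0.4677i, 0) → (0.3307i, 0.3307i)
(|100⟩, |110⟩): (a, b) = (0, -0.8063i) → (-0.5701i, 0.5701i)
(|101⟩, |111⟩): (a, b) = (0.3178i, 0) → (0.2247i, 0.2247i)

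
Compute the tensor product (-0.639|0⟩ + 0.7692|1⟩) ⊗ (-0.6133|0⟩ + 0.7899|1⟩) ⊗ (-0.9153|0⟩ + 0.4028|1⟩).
-0.3587|000⟩ + 0.1579|001⟩ + 0.462|010⟩ - 0.2033|011⟩ + 0.4318|100⟩ - 0.19|101⟩ - 0.5561|110⟩ + 0.2447|111⟩

amp(|b₁b₂…⟩) = product of the factor amplitudes for bits b₁, b₂, …; only kets whose every factor amplitude is nonzero survive.
|000⟩: (-0.639)(-0.6133)(-0.9153) = -0.3587
|001⟩: (-0.639)(-0.6133)(0.4028) = 0.1579
|010⟩: (-0.639)(0.7899)(-0.9153) = 0.462
|011⟩: (-0.639)(0.7899)(0.4028) = -0.2033
|100⟩: (0.7692)(-0.6133)(-0.9153) = 0.4318
|101⟩: (0.7692)(-0.6133)(0.4028) = -0.19
|110⟩: (0.7692)(0.7899)(-0.9153) = -0.5561
|111⟩: (0.7692)(0.7899)(0.4028) = 0.2447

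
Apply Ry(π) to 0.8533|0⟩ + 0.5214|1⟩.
-0.5214|0⟩ + 0.8533|1⟩

Ry(π) = [[cos(θ/2), −sin(θ/2)], [sin(θ/2), cos(θ/2)]]; θ = π, cos(θ/2) ≈ 0, sin(θ/2) ≈ 1.
With a = amp(|0⟩) = 0.8533 and b = amp(|1⟩) = 0.5214:
new amp(|0⟩) = (-1)·b = -0.5214
new amp(|1⟩) = (1)·a = 0.8533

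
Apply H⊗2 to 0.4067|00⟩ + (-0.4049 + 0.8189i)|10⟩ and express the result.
(0.0009 + 0.4095i)|00⟩ + (0.0009 + 0.4095i)|01⟩ + (0.4058 - 0.4095i)|10⟩ + (0.4058 - 0.4095i)|11⟩

H⊗2 gives amp(|y⟩) = (1/2) Σ_x (−1)^(x·y) amp(|x⟩), where x·y is the number of positions in which both x and y have a 1.
|00⟩: (0.4067 + (-0.4049 + 0.8189i))/2 = (0.0009 + 0.4095i)
|01⟩: (0.4067 + (-0.4049 + 0.8189i))/2 = (0.0009 + 0.4095i)
|10⟩: (0.4067 - (-0.4049 + 0.8189i))/2 = (0.4058 - 0.4095i)
|11⟩: (0.4067 - (-0.4049 + 0.8189i))/2 = (0.4058 - 0.4095i)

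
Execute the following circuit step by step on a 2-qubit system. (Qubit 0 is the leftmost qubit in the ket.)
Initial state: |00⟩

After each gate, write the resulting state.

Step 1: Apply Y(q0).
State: i|10⟩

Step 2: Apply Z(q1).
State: i|10⟩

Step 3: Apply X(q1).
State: i|11⟩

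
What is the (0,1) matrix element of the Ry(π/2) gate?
-1/√2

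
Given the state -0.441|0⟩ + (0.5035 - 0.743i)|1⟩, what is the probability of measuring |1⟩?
0.8056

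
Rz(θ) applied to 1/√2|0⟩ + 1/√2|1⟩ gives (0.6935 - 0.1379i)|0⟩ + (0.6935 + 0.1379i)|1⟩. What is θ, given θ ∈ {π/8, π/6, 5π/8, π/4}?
π/8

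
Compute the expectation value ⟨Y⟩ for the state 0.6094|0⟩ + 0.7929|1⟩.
0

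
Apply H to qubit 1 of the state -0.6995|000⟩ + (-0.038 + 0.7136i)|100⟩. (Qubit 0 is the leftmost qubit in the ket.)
-0.4946|000⟩ - 0.4946|010⟩ + (-0.02687 + 0.5046i)|100⟩ + (-0.02687 + 0.5046i)|110⟩

H on qubit 1 mixes each pair of kets that differ only in qubit 1: amplitudes (a, b) of (|…0…⟩, |…1…⟩) become ((a + b)/√2, (a − b)/√2). Kets absent from the input have amplitude 0.
(|000⟩, |010⟩): (a, b) = (-0.6995, 0) → (-0.4946, -0.4946)
(|100⟩, |110⟩): (a, b) = ((-0.038 + 0.7136i), 0) → ((-0.02687 + 0.5046i), (-0.02687 + 0.5046i))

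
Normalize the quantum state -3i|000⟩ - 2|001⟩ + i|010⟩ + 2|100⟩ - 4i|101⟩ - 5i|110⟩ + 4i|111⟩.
-0.3464i|000⟩ - 0.2309|001⟩ + 0.1155i|010⟩ + 0.2309|100⟩ - 0.4619i|101⟩ - (1/√3)i|110⟩ + 0.4619i|111⟩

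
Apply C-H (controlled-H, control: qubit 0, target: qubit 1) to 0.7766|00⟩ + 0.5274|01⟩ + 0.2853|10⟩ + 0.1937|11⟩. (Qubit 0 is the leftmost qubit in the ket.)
0.7766|00⟩ + 0.5274|01⟩ + 0.3387|10⟩ + 0.06477|11⟩

C-H leaves the control-|0⟩ kets |00⟩, |01⟩ unchanged and applies H to qubit 1 on the control-|1⟩ pair (|10⟩, |11⟩).
H = [[1/√2, 1/√2], [1/√2, -1/√2]].
With a = amp(|10⟩) = 0.2853 and b = amp(|11⟩) = 0.1937:
new amp(|10⟩) = (1/√2)·a + (1/√2)·b = 0.3387
new amp(|11⟩) = (1/√2)·a + (-1/√2)·b = 0.06477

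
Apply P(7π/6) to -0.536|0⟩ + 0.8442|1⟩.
-0.536|0⟩ + (-0.7311 - 0.4221i)|1⟩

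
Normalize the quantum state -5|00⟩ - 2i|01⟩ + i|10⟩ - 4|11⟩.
-0.7372|00⟩ - 0.2949i|01⟩ + 0.1474i|10⟩ - 0.5898|11⟩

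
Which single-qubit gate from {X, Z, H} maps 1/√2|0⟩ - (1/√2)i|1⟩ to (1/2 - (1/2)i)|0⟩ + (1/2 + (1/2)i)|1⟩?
H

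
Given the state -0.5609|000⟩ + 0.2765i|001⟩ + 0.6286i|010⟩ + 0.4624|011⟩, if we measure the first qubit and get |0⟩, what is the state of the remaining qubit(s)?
-0.5609|00⟩ + 0.2765i|01⟩ + 0.6286i|10⟩ + 0.4624|11⟩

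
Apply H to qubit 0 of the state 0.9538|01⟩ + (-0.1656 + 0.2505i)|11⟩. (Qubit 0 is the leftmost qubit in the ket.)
(0.5573 + 0.1771i)|01⟩ + (0.7915 - 0.1771i)|11⟩

H on qubit 0 mixes each pair of kets that differ only in qubit 0: amplitudes (a, b) of (|…0…⟩, |…1…⟩) become ((a + b)/√2, (a − b)/√2). Kets absent from the input have amplitude 0.
(|01⟩, |11⟩): (a, b) = (0.9538, (-0.1656 + 0.2505i)) → ((0.5573 + 0.1771i), (0.7915 - 0.1771i))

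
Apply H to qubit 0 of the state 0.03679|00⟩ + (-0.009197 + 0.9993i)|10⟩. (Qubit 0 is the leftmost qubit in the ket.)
(0.01951 + 0.7066i)|00⟩ + (0.03252 - 0.7066i)|10⟩

H on qubit 0 mixes each pair of kets that differ only in qubit 0: amplitudes (a, b) of (|…0…⟩, |…1…⟩) become ((a + b)/√2, (a − b)/√2). Kets absent from the input have amplitude 0.
(|00⟩, |10⟩): (a, b) = (0.03679, (-0.009197 + 0.9993i)) → ((0.01951 + 0.7066i), (0.03252 - 0.7066i))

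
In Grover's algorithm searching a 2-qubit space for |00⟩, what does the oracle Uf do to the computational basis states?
Uf|x⟩ = -|x⟩ if x = 00, else |x⟩ (phase flip on target)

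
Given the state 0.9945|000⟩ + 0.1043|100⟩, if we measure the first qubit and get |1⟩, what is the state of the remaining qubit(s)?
|00⟩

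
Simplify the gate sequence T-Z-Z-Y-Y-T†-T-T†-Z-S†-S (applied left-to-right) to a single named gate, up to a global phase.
Z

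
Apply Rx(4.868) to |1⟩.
-0.65i|0⟩ - 0.7599|1⟩

Rx(4.868) = [[cos(θ/2), −i·sin(θ/2)], [−i·sin(θ/2), cos(θ/2)]]; θ = 4.868, cos(θ/2) ≈ -0.759929, sin(θ/2) ≈ 0.650006.
With a = amp(|0⟩) = 0 and b = amp(|1⟩) = 1:
new amp(|0⟩) = (-0.759929)·a + (-0.650006i)·b = -0.65i
new amp(|1⟩) = (-0.650006i)·a + (-0.759929)·b = -0.7599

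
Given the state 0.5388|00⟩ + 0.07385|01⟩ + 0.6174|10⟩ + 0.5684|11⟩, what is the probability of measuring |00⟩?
0.2903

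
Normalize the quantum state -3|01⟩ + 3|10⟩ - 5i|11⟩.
-0.4575|01⟩ + 0.4575|10⟩ - 0.7625i|11⟩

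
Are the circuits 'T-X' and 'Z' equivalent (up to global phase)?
No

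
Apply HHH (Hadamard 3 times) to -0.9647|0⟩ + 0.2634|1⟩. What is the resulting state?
-0.4959|0⟩ - 0.8684|1⟩

H² = I, so H^3 = H: a single Hadamard. With (a, b) = (-0.9647, 0.2634), H gives ((a + b)/√2, (a − b)/√2) = (-0.4959, -0.8684).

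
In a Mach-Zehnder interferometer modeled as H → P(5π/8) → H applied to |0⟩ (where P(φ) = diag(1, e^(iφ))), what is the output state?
(0.3087 + 0.4619i)|0⟩ + (0.6913 - 0.4619i)|1⟩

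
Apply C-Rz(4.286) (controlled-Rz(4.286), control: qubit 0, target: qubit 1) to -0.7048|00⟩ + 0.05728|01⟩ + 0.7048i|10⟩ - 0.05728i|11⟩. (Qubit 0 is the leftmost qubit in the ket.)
-0.7048|00⟩ + 0.05728|01⟩ + (0.5925 - 0.3816i)|10⟩ + (0.04816 + 0.03102i)|11⟩

C-Rz(4.286) leaves the control-|0⟩ kets |00⟩, |01⟩ unchanged and applies Rz(4.286) to qubit 1 on the control-|1⟩ pair (|10⟩, |11⟩).
Rz(4.286) = [[e^(−iθ/2), 0], [0, e^(iθ/2)]] with e^(±iθ/2) = cos(θ/2) ± i·sin(θ/2); θ = 4.286, cos(θ/2) ≈ -0.541486, sin(θ/2) ≈ 0.84071.
With a = amp(|10⟩) = 0.7048i and b = amp(|11⟩) = -0.05728i:
new amp(|10⟩) = (-0.541486 - 0.84071i)·a = (0.5925 - 0.3816i)
new amp(|11⟩) = (-0.541486 + 0.84071i)·b = (0.04816 + 0.03102i)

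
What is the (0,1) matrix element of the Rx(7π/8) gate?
-0.9808i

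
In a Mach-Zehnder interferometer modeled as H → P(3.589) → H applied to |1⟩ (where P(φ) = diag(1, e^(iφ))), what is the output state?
(0.9508 + 0.2163i)|0⟩ + (0.04921 - 0.2163i)|1⟩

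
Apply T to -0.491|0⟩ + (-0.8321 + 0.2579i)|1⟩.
-0.491|0⟩ + (-0.7707 - 0.406i)|1⟩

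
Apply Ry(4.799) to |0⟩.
-0.7371|0⟩ + 0.6758|1⟩

Ry(4.799) = [[cos(θ/2), −sin(θ/2)], [sin(θ/2), cos(θ/2)]]; θ = 4.799, cos(θ/2) ≈ -0.737056, sin(θ/2) ≈ 0.675832.
With a = amp(|0⟩) = 1 and b = amp(|1⟩) = 0:
new amp(|0⟩) = (-0.737056)·a + (-0.675832)·b = -0.7371
new amp(|1⟩) = (0.675832)·a + (-0.737056)·b = 0.6758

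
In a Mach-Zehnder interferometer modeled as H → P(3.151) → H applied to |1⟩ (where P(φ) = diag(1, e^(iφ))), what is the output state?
(1 + 0.004704i)|0⟩ + (0.00002212 - 0.004704i)|1⟩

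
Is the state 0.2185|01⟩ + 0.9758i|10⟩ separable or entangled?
Entangled

Writing the state as a|00⟩ + b|01⟩ + c|10⟩ + d|11⟩, it is a product state iff ad − bc = 0.
Here (a, b, c, d) = (0, 0.2185, 0.9758i, 0): ad − bc = (0)(0) − (0.2185)(0.9758i) = -0.2132i ≠ 0, so the state is entangled.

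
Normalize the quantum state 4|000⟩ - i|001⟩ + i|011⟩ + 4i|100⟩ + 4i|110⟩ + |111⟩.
0.5601|000⟩ - 0.14i|001⟩ + 0.14i|011⟩ + 0.5601i|100⟩ + 0.5601i|110⟩ + 0.14|111⟩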